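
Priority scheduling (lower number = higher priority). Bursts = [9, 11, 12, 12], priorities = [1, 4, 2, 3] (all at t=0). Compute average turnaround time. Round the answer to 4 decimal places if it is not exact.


Sort by priority (ascending = highest first):
Order: [(1, 9), (2, 12), (3, 12), (4, 11)]
Completion times:
  Priority 1, burst=9, C=9
  Priority 2, burst=12, C=21
  Priority 3, burst=12, C=33
  Priority 4, burst=11, C=44
Average turnaround = 107/4 = 26.75

26.75


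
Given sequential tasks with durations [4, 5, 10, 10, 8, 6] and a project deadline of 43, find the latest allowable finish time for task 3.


LF(activity 3) = deadline - sum of successor durations
Successors: activities 4 through 6 with durations [10, 8, 6]
Sum of successor durations = 24
LF = 43 - 24 = 19

19


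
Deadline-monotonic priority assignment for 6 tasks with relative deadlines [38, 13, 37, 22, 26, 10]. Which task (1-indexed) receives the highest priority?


Sort tasks by relative deadline (ascending):
  Task 6: deadline = 10
  Task 2: deadline = 13
  Task 4: deadline = 22
  Task 5: deadline = 26
  Task 3: deadline = 37
  Task 1: deadline = 38
Priority order (highest first): [6, 2, 4, 5, 3, 1]
Highest priority task = 6

6


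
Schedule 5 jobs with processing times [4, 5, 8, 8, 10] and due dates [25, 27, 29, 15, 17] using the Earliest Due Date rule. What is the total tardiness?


Sort by due date (EDD order): [(8, 15), (10, 17), (4, 25), (5, 27), (8, 29)]
Compute completion times and tardiness:
  Job 1: p=8, d=15, C=8, tardiness=max(0,8-15)=0
  Job 2: p=10, d=17, C=18, tardiness=max(0,18-17)=1
  Job 3: p=4, d=25, C=22, tardiness=max(0,22-25)=0
  Job 4: p=5, d=27, C=27, tardiness=max(0,27-27)=0
  Job 5: p=8, d=29, C=35, tardiness=max(0,35-29)=6
Total tardiness = 7

7


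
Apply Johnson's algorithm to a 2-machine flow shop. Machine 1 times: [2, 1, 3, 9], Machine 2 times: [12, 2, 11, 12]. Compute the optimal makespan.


Apply Johnson's rule:
  Group 1 (a <= b): [(2, 1, 2), (1, 2, 12), (3, 3, 11), (4, 9, 12)]
  Group 2 (a > b): []
Optimal job order: [2, 1, 3, 4]
Schedule:
  Job 2: M1 done at 1, M2 done at 3
  Job 1: M1 done at 3, M2 done at 15
  Job 3: M1 done at 6, M2 done at 26
  Job 4: M1 done at 15, M2 done at 38
Makespan = 38

38


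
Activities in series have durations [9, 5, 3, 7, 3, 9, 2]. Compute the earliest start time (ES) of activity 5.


Activity 5 starts after activities 1 through 4 complete.
Predecessor durations: [9, 5, 3, 7]
ES = 9 + 5 + 3 + 7 = 24

24


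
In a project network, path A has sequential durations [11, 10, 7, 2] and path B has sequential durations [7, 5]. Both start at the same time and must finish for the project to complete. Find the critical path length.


Path A total = 11 + 10 + 7 + 2 = 30
Path B total = 7 + 5 = 12
Critical path = longest path = max(30, 12) = 30

30


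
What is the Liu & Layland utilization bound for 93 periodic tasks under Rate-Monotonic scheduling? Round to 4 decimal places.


Compute 2^(1/93) = 1.0074810397
Subtract 1: 1.0074810397 - 1 = 0.0074810397
Multiply by n: 93 * 0.0074810397 = 0.6957366921
Round to 4 dp: 0.6957

0.6957


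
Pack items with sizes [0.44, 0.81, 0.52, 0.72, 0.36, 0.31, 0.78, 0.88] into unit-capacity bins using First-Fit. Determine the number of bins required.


Place items sequentially using First-Fit:
  Item 0.44 -> new Bin 1
  Item 0.81 -> new Bin 2
  Item 0.52 -> Bin 1 (now 0.96)
  Item 0.72 -> new Bin 3
  Item 0.36 -> new Bin 4
  Item 0.31 -> Bin 4 (now 0.67)
  Item 0.78 -> new Bin 5
  Item 0.88 -> new Bin 6
Total bins used = 6

6


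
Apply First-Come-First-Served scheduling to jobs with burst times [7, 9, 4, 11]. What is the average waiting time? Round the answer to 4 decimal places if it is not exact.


FCFS order (as given): [7, 9, 4, 11]
Waiting times:
  Job 1: wait = 0
  Job 2: wait = 7
  Job 3: wait = 16
  Job 4: wait = 20
Sum of waiting times = 43
Average waiting time = 43/4 = 10.75

10.75


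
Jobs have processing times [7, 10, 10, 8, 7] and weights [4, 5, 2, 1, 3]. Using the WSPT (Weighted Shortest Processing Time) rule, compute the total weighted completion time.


Compute p/w ratios and sort ascending (WSPT): [(7, 4), (10, 5), (7, 3), (10, 2), (8, 1)]
Compute weighted completion times:
  Job (p=7,w=4): C=7, w*C=4*7=28
  Job (p=10,w=5): C=17, w*C=5*17=85
  Job (p=7,w=3): C=24, w*C=3*24=72
  Job (p=10,w=2): C=34, w*C=2*34=68
  Job (p=8,w=1): C=42, w*C=1*42=42
Total weighted completion time = 295

295


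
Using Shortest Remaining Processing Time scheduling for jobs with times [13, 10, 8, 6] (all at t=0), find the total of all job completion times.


Since all jobs arrive at t=0, SRPT equals SPT ordering.
SPT order: [6, 8, 10, 13]
Completion times:
  Job 1: p=6, C=6
  Job 2: p=8, C=14
  Job 3: p=10, C=24
  Job 4: p=13, C=37
Total completion time = 6 + 14 + 24 + 37 = 81

81


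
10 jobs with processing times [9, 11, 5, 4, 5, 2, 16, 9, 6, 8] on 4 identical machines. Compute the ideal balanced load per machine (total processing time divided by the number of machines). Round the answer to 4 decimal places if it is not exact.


Total processing time = 9 + 11 + 5 + 4 + 5 + 2 + 16 + 9 + 6 + 8 = 75
Number of machines = 4
Ideal balanced load = 75 / 4 = 18.75

18.75


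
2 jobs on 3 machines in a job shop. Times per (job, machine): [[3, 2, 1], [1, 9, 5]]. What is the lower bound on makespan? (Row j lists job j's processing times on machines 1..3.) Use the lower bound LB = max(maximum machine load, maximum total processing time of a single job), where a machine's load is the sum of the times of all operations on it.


Machine loads:
  Machine 1: 3 + 1 = 4
  Machine 2: 2 + 9 = 11
  Machine 3: 1 + 5 = 6
Max machine load = 11
Job totals:
  Job 1: 6
  Job 2: 15
Max job total = 15
Lower bound = max(11, 15) = 15

15


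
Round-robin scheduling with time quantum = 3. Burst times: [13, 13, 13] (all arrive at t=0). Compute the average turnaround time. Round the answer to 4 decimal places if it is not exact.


Time quantum = 3
Execution trace:
  J1 runs 3 units, time = 3
  J2 runs 3 units, time = 6
  J3 runs 3 units, time = 9
  J1 runs 3 units, time = 12
  J2 runs 3 units, time = 15
  J3 runs 3 units, time = 18
  J1 runs 3 units, time = 21
  J2 runs 3 units, time = 24
  J3 runs 3 units, time = 27
  J1 runs 3 units, time = 30
  J2 runs 3 units, time = 33
  J3 runs 3 units, time = 36
  J1 runs 1 units, time = 37
  J2 runs 1 units, time = 38
  J3 runs 1 units, time = 39
Finish times: [37, 38, 39]
Average turnaround = 114/3 = 38.0

38.0


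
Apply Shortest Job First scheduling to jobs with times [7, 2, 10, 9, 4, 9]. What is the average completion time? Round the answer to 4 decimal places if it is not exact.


SJF order (ascending): [2, 4, 7, 9, 9, 10]
Completion times:
  Job 1: burst=2, C=2
  Job 2: burst=4, C=6
  Job 3: burst=7, C=13
  Job 4: burst=9, C=22
  Job 5: burst=9, C=31
  Job 6: burst=10, C=41
Average completion = 115/6 = 19.1667

19.1667


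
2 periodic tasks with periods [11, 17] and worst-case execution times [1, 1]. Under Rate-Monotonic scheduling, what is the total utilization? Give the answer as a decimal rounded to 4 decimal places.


Compute individual utilizations (exact fractions):
  Task 1: C/T = 1/11 (approx. 0.0909)
  Task 2: C/T = 1/17 (approx. 0.0588)
Total utilization U = 1/11 + 1/17 = 28/187
Rounded to 4 decimal places: U = 0.1497
RM (Liu & Layland) bound for 2 tasks = 0.828427; compare with U = 28/187 (approx. 0.149733)
U <= bound, so schedulable by RM sufficient condition.

0.1497


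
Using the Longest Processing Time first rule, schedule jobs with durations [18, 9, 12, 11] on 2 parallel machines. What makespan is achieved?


Sort jobs in decreasing order (LPT): [18, 12, 11, 9]
Assign each job to the least loaded machine:
  Machine 1: jobs [18, 9], load = 27
  Machine 2: jobs [12, 11], load = 23
Makespan = max load = 27

27


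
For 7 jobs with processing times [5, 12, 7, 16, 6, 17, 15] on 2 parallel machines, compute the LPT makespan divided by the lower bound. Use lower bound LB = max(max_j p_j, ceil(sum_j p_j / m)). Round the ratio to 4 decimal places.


LPT order: [17, 16, 15, 12, 7, 6, 5]
Machine loads after assignment: [41, 37]
LPT makespan = 41
Lower bound = max(max_job, ceil(total/2)) = max(17, 39) = 39
Ratio = 41 / 39 = 1.0513

1.0513


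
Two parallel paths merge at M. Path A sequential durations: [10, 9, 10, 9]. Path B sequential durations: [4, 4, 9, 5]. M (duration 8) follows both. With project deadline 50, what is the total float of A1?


Forward pass: ES(A1) = sum of predecessors on chain A = 0
EF = ES + duration = 0 + 10 = 10
Backward pass: LF(M) = deadline = 50; LS(M) = 50 - 8 = 42
LF(A1) = LS(M) - sum(successors on chain A) = 42 - 28 = 14
LS = LF - duration = 14 - 10 = 4
Total float = LS - ES = 4 - 0 = 4

4


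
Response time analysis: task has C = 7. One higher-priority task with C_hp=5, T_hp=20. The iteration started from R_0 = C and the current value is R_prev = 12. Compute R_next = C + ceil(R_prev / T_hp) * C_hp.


R_next = C + ceil(R_prev / T_hp) * C_hp
ceil(12 / 20) = ceil(0.6) = 1
Interference = 1 * 5 = 5
R_next = 7 + 5 = 12
R_next = R_prev, so the iteration has converged (response time = 12).

12


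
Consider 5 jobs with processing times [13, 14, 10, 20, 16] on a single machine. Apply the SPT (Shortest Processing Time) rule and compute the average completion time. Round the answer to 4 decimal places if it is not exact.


Sort jobs by processing time (SPT order): [10, 13, 14, 16, 20]
Compute completion times sequentially:
  Job 1: processing = 10, completes at 10
  Job 2: processing = 13, completes at 23
  Job 3: processing = 14, completes at 37
  Job 4: processing = 16, completes at 53
  Job 5: processing = 20, completes at 73
Sum of completion times = 196
Average completion time = 196/5 = 39.2

39.2


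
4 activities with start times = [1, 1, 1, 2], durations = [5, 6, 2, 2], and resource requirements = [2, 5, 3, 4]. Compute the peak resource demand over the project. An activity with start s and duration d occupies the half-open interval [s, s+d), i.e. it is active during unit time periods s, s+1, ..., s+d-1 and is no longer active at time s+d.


Each activity i is active on [start_i, start_i + duration_i).
Compute total resource usage per time slot:
  t=0: active resources = [], total = 0
  t=1: active resources = [2, 5, 3], total = 10
  t=2: active resources = [2, 5, 3, 4], total = 14
  t=3: active resources = [2, 5, 4], total = 11
  t=4: active resources = [2, 5], total = 7
  t=5: active resources = [2, 5], total = 7
  t=6: active resources = [5], total = 5
Peak resource demand = 14

14


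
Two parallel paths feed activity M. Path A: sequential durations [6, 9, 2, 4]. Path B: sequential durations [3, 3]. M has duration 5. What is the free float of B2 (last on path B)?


ES(B2) = sum of predecessors on chain B = 3
EF(B2) = ES + duration = 3 + 3 = 6
Successor of B2 is M. ES(M) = max(sum(A), sum(B)) = max(21, 6) = 21
Free float = ES(successor) - EF(current) = 21 - 6 = 15

15


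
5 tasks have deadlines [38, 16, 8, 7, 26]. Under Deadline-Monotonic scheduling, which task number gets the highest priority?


Sort tasks by relative deadline (ascending):
  Task 4: deadline = 7
  Task 3: deadline = 8
  Task 2: deadline = 16
  Task 5: deadline = 26
  Task 1: deadline = 38
Priority order (highest first): [4, 3, 2, 5, 1]
Highest priority task = 4

4


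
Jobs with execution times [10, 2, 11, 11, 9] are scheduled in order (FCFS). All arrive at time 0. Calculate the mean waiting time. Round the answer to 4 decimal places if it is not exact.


FCFS order (as given): [10, 2, 11, 11, 9]
Waiting times:
  Job 1: wait = 0
  Job 2: wait = 10
  Job 3: wait = 12
  Job 4: wait = 23
  Job 5: wait = 34
Sum of waiting times = 79
Average waiting time = 79/5 = 15.8

15.8


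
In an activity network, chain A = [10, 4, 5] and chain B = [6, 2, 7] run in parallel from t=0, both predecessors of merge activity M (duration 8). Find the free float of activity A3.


ES(A3) = sum of predecessors on chain A = 14
EF(A3) = ES + duration = 14 + 5 = 19
Successor of A3 is M. ES(M) = max(sum(A), sum(B)) = max(19, 15) = 19
Free float = ES(successor) - EF(current) = 19 - 19 = 0

0


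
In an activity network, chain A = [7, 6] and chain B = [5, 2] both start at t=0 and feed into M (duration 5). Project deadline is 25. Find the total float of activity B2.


Forward pass: ES(B2) = sum of predecessors on chain B = 5
EF = ES + duration = 5 + 2 = 7
Backward pass: LF(M) = deadline = 25; LS(M) = 25 - 5 = 20
LF(B2) = LS(M) - sum(successors on chain B) = 20 - 0 = 20
LS = LF - duration = 20 - 2 = 18
Total float = LS - ES = 18 - 5 = 13

13


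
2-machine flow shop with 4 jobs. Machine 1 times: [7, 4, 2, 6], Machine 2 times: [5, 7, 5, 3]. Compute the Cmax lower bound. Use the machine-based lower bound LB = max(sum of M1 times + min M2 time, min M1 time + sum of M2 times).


LB1 = sum(M1 times) + min(M2 times) = 19 + 3 = 22
LB2 = min(M1 times) + sum(M2 times) = 2 + 20 = 22
Lower bound = max(LB1, LB2) = max(22, 22) = 22

22


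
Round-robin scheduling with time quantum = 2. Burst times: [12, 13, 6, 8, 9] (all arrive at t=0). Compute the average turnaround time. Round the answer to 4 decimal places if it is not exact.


Time quantum = 2
Execution trace:
  J1 runs 2 units, time = 2
  J2 runs 2 units, time = 4
  J3 runs 2 units, time = 6
  J4 runs 2 units, time = 8
  J5 runs 2 units, time = 10
  J1 runs 2 units, time = 12
  J2 runs 2 units, time = 14
  J3 runs 2 units, time = 16
  J4 runs 2 units, time = 18
  J5 runs 2 units, time = 20
  J1 runs 2 units, time = 22
  J2 runs 2 units, time = 24
  J3 runs 2 units, time = 26
  J4 runs 2 units, time = 28
  J5 runs 2 units, time = 30
  J1 runs 2 units, time = 32
  J2 runs 2 units, time = 34
  J4 runs 2 units, time = 36
  J5 runs 2 units, time = 38
  J1 runs 2 units, time = 40
  J2 runs 2 units, time = 42
  J5 runs 1 units, time = 43
  J1 runs 2 units, time = 45
  J2 runs 2 units, time = 47
  J2 runs 1 units, time = 48
Finish times: [45, 48, 26, 36, 43]
Average turnaround = 198/5 = 39.6

39.6


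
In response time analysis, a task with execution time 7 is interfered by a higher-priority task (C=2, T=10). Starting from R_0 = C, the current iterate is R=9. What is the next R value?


R_next = C + ceil(R_prev / T_hp) * C_hp
ceil(9 / 10) = ceil(0.9) = 1
Interference = 1 * 2 = 2
R_next = 7 + 2 = 9
R_next = R_prev, so the iteration has converged (response time = 9).

9


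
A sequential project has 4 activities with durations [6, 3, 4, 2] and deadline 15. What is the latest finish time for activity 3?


LF(activity 3) = deadline - sum of successor durations
Successors: activities 4 through 4 with durations [2]
Sum of successor durations = 2
LF = 15 - 2 = 13

13


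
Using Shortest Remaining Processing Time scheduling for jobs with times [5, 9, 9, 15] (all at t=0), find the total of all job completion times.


Since all jobs arrive at t=0, SRPT equals SPT ordering.
SPT order: [5, 9, 9, 15]
Completion times:
  Job 1: p=5, C=5
  Job 2: p=9, C=14
  Job 3: p=9, C=23
  Job 4: p=15, C=38
Total completion time = 5 + 14 + 23 + 38 = 80

80


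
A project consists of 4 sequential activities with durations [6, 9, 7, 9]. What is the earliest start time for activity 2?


Activity 2 starts after activities 1 through 1 complete.
Predecessor durations: [6]
ES = 6 = 6

6


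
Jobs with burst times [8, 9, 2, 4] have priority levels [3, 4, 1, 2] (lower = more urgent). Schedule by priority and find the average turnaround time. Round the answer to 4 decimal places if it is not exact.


Sort by priority (ascending = highest first):
Order: [(1, 2), (2, 4), (3, 8), (4, 9)]
Completion times:
  Priority 1, burst=2, C=2
  Priority 2, burst=4, C=6
  Priority 3, burst=8, C=14
  Priority 4, burst=9, C=23
Average turnaround = 45/4 = 11.25

11.25


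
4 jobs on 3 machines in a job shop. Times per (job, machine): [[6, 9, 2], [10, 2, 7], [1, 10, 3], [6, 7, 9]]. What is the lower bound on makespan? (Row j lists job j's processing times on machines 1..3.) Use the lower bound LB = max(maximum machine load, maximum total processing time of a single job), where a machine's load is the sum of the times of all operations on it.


Machine loads:
  Machine 1: 6 + 10 + 1 + 6 = 23
  Machine 2: 9 + 2 + 10 + 7 = 28
  Machine 3: 2 + 7 + 3 + 9 = 21
Max machine load = 28
Job totals:
  Job 1: 17
  Job 2: 19
  Job 3: 14
  Job 4: 22
Max job total = 22
Lower bound = max(28, 22) = 28

28


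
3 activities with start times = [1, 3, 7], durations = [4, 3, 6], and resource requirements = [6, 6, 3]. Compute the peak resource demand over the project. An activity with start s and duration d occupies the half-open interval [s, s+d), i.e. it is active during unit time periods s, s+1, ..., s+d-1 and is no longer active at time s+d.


Each activity i is active on [start_i, start_i + duration_i).
Compute total resource usage per time slot:
  t=0: active resources = [], total = 0
  t=1: active resources = [6], total = 6
  t=2: active resources = [6], total = 6
  t=3: active resources = [6, 6], total = 12
  t=4: active resources = [6, 6], total = 12
  t=5: active resources = [6], total = 6
  t=6: active resources = [], total = 0
  t=7: active resources = [3], total = 3
  t=8: active resources = [3], total = 3
  t=9: active resources = [3], total = 3
  t=10: active resources = [3], total = 3
  t=11: active resources = [3], total = 3
  t=12: active resources = [3], total = 3
Peak resource demand = 12

12


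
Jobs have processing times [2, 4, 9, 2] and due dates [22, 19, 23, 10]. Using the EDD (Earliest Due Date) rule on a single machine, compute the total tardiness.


Sort by due date (EDD order): [(2, 10), (4, 19), (2, 22), (9, 23)]
Compute completion times and tardiness:
  Job 1: p=2, d=10, C=2, tardiness=max(0,2-10)=0
  Job 2: p=4, d=19, C=6, tardiness=max(0,6-19)=0
  Job 3: p=2, d=22, C=8, tardiness=max(0,8-22)=0
  Job 4: p=9, d=23, C=17, tardiness=max(0,17-23)=0
Total tardiness = 0

0


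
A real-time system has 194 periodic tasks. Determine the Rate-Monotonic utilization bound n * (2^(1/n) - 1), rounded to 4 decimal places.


Compute 2^(1/194) = 1.0035793141
Subtract 1: 1.0035793141 - 1 = 0.0035793141
Multiply by n: 194 * 0.0035793141 = 0.6943869354
Round to 4 dp: 0.6944

0.6944


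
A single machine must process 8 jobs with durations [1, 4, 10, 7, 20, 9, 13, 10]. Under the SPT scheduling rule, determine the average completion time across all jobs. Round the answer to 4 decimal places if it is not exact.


Sort jobs by processing time (SPT order): [1, 4, 7, 9, 10, 10, 13, 20]
Compute completion times sequentially:
  Job 1: processing = 1, completes at 1
  Job 2: processing = 4, completes at 5
  Job 3: processing = 7, completes at 12
  Job 4: processing = 9, completes at 21
  Job 5: processing = 10, completes at 31
  Job 6: processing = 10, completes at 41
  Job 7: processing = 13, completes at 54
  Job 8: processing = 20, completes at 74
Sum of completion times = 239
Average completion time = 239/8 = 29.875

29.875


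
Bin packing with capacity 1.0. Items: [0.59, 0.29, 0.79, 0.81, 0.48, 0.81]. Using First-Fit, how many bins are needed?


Place items sequentially using First-Fit:
  Item 0.59 -> new Bin 1
  Item 0.29 -> Bin 1 (now 0.88)
  Item 0.79 -> new Bin 2
  Item 0.81 -> new Bin 3
  Item 0.48 -> new Bin 4
  Item 0.81 -> new Bin 5
Total bins used = 5

5


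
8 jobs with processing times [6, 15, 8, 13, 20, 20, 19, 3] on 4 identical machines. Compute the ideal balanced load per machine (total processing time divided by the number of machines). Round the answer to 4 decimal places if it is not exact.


Total processing time = 6 + 15 + 8 + 13 + 20 + 20 + 19 + 3 = 104
Number of machines = 4
Ideal balanced load = 104 / 4 = 26.0

26.0


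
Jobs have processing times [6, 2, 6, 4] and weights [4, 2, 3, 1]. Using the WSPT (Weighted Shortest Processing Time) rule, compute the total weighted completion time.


Compute p/w ratios and sort ascending (WSPT): [(2, 2), (6, 4), (6, 3), (4, 1)]
Compute weighted completion times:
  Job (p=2,w=2): C=2, w*C=2*2=4
  Job (p=6,w=4): C=8, w*C=4*8=32
  Job (p=6,w=3): C=14, w*C=3*14=42
  Job (p=4,w=1): C=18, w*C=1*18=18
Total weighted completion time = 96

96


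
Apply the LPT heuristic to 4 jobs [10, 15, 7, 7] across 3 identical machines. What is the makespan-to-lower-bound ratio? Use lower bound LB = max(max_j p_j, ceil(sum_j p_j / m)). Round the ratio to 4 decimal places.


LPT order: [15, 10, 7, 7]
Machine loads after assignment: [15, 10, 14]
LPT makespan = 15
Lower bound = max(max_job, ceil(total/3)) = max(15, 13) = 15
Ratio = 15 / 15 = 1.0

1.0


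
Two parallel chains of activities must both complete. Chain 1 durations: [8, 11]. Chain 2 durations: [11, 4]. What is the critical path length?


Path A total = 8 + 11 = 19
Path B total = 11 + 4 = 15
Critical path = longest path = max(19, 15) = 19

19


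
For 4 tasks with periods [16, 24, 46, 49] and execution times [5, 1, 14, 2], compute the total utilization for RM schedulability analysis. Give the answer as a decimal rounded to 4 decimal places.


Compute individual utilizations (exact fractions):
  Task 1: C/T = 5/16 (approx. 0.3125)
  Task 2: C/T = 1/24 (approx. 0.0417)
  Task 3: C/T = 14/46 = 7/23 (approx. 0.3043)
  Task 4: C/T = 2/49 (approx. 0.0408)
Total utilization U = 5/16 + 1/24 + 7/23 + 2/49 = 37831/54096
Rounded to 4 decimal places: U = 0.6993
RM (Liu & Layland) bound for 4 tasks = 0.756828; compare with U = 37831/54096 (approx. 0.699331)
U <= bound, so schedulable by RM sufficient condition.

0.6993


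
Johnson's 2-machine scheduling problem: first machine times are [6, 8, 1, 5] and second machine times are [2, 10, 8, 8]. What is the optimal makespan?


Apply Johnson's rule:
  Group 1 (a <= b): [(3, 1, 8), (4, 5, 8), (2, 8, 10)]
  Group 2 (a > b): [(1, 6, 2)]
Optimal job order: [3, 4, 2, 1]
Schedule:
  Job 3: M1 done at 1, M2 done at 9
  Job 4: M1 done at 6, M2 done at 17
  Job 2: M1 done at 14, M2 done at 27
  Job 1: M1 done at 20, M2 done at 29
Makespan = 29

29


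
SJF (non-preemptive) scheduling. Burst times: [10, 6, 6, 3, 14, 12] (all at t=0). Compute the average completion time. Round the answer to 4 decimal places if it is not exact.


SJF order (ascending): [3, 6, 6, 10, 12, 14]
Completion times:
  Job 1: burst=3, C=3
  Job 2: burst=6, C=9
  Job 3: burst=6, C=15
  Job 4: burst=10, C=25
  Job 5: burst=12, C=37
  Job 6: burst=14, C=51
Average completion = 140/6 = 23.3333

23.3333


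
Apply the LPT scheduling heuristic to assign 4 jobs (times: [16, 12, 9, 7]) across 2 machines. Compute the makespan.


Sort jobs in decreasing order (LPT): [16, 12, 9, 7]
Assign each job to the least loaded machine:
  Machine 1: jobs [16, 7], load = 23
  Machine 2: jobs [12, 9], load = 21
Makespan = max load = 23

23


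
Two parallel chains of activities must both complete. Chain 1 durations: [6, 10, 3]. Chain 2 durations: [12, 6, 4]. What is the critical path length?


Path A total = 6 + 10 + 3 = 19
Path B total = 12 + 6 + 4 = 22
Critical path = longest path = max(19, 22) = 22

22


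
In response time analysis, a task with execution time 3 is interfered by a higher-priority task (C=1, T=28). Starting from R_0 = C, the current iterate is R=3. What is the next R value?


R_next = C + ceil(R_prev / T_hp) * C_hp
ceil(3 / 28) = ceil(0.1071) = 1
Interference = 1 * 1 = 1
R_next = 3 + 1 = 4

4


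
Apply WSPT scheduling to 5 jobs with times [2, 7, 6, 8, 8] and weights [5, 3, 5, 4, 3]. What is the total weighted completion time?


Compute p/w ratios and sort ascending (WSPT): [(2, 5), (6, 5), (8, 4), (7, 3), (8, 3)]
Compute weighted completion times:
  Job (p=2,w=5): C=2, w*C=5*2=10
  Job (p=6,w=5): C=8, w*C=5*8=40
  Job (p=8,w=4): C=16, w*C=4*16=64
  Job (p=7,w=3): C=23, w*C=3*23=69
  Job (p=8,w=3): C=31, w*C=3*31=93
Total weighted completion time = 276

276


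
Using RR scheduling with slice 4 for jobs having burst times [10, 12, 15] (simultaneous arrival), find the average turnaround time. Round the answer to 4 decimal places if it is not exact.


Time quantum = 4
Execution trace:
  J1 runs 4 units, time = 4
  J2 runs 4 units, time = 8
  J3 runs 4 units, time = 12
  J1 runs 4 units, time = 16
  J2 runs 4 units, time = 20
  J3 runs 4 units, time = 24
  J1 runs 2 units, time = 26
  J2 runs 4 units, time = 30
  J3 runs 4 units, time = 34
  J3 runs 3 units, time = 37
Finish times: [26, 30, 37]
Average turnaround = 93/3 = 31.0

31.0


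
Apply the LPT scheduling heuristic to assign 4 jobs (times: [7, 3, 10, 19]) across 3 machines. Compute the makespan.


Sort jobs in decreasing order (LPT): [19, 10, 7, 3]
Assign each job to the least loaded machine:
  Machine 1: jobs [19], load = 19
  Machine 2: jobs [10], load = 10
  Machine 3: jobs [7, 3], load = 10
Makespan = max load = 19

19


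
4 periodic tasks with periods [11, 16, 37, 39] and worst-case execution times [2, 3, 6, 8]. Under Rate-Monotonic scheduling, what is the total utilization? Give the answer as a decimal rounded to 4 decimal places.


Compute individual utilizations (exact fractions):
  Task 1: C/T = 2/11 (approx. 0.1818)
  Task 2: C/T = 3/16 (approx. 0.1875)
  Task 3: C/T = 6/37 (approx. 0.1622)
  Task 4: C/T = 8/39 (approx. 0.2051)
Total utilization U = 2/11 + 3/16 + 6/37 + 8/39 = 187075/253968
Rounded to 4 decimal places: U = 0.7366
RM (Liu & Layland) bound for 4 tasks = 0.756828; compare with U = 187075/253968 (approx. 0.736609)
U <= bound, so schedulable by RM sufficient condition.

0.7366


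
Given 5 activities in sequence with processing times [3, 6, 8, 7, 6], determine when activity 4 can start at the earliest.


Activity 4 starts after activities 1 through 3 complete.
Predecessor durations: [3, 6, 8]
ES = 3 + 6 + 8 = 17

17


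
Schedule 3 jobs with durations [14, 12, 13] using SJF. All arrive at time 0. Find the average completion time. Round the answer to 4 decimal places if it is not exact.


SJF order (ascending): [12, 13, 14]
Completion times:
  Job 1: burst=12, C=12
  Job 2: burst=13, C=25
  Job 3: burst=14, C=39
Average completion = 76/3 = 25.3333

25.3333


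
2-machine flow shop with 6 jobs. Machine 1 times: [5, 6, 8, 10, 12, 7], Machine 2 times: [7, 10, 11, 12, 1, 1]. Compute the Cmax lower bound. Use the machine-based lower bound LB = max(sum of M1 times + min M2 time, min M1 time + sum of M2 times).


LB1 = sum(M1 times) + min(M2 times) = 48 + 1 = 49
LB2 = min(M1 times) + sum(M2 times) = 5 + 42 = 47
Lower bound = max(LB1, LB2) = max(49, 47) = 49

49


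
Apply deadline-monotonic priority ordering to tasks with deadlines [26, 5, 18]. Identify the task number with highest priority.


Sort tasks by relative deadline (ascending):
  Task 2: deadline = 5
  Task 3: deadline = 18
  Task 1: deadline = 26
Priority order (highest first): [2, 3, 1]
Highest priority task = 2

2


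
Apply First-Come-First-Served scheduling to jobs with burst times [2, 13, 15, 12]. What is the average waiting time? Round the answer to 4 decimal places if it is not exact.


FCFS order (as given): [2, 13, 15, 12]
Waiting times:
  Job 1: wait = 0
  Job 2: wait = 2
  Job 3: wait = 15
  Job 4: wait = 30
Sum of waiting times = 47
Average waiting time = 47/4 = 11.75

11.75


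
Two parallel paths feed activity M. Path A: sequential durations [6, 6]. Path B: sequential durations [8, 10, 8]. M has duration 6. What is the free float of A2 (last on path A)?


ES(A2) = sum of predecessors on chain A = 6
EF(A2) = ES + duration = 6 + 6 = 12
Successor of A2 is M. ES(M) = max(sum(A), sum(B)) = max(12, 26) = 26
Free float = ES(successor) - EF(current) = 26 - 12 = 14

14


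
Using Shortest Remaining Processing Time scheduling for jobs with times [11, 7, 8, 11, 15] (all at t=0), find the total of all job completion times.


Since all jobs arrive at t=0, SRPT equals SPT ordering.
SPT order: [7, 8, 11, 11, 15]
Completion times:
  Job 1: p=7, C=7
  Job 2: p=8, C=15
  Job 3: p=11, C=26
  Job 4: p=11, C=37
  Job 5: p=15, C=52
Total completion time = 7 + 15 + 26 + 37 + 52 = 137

137


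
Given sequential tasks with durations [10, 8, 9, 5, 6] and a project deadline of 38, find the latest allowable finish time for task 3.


LF(activity 3) = deadline - sum of successor durations
Successors: activities 4 through 5 with durations [5, 6]
Sum of successor durations = 11
LF = 38 - 11 = 27

27


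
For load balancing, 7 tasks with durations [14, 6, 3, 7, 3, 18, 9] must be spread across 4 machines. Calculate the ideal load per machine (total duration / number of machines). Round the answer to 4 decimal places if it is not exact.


Total processing time = 14 + 6 + 3 + 7 + 3 + 18 + 9 = 60
Number of machines = 4
Ideal balanced load = 60 / 4 = 15.0

15.0


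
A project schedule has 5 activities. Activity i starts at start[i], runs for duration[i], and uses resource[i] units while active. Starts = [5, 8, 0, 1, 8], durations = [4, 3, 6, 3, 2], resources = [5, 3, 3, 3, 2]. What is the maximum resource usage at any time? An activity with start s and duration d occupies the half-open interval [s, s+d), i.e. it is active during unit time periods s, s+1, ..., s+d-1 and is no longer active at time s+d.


Each activity i is active on [start_i, start_i + duration_i).
Compute total resource usage per time slot:
  t=0: active resources = [3], total = 3
  t=1: active resources = [3, 3], total = 6
  t=2: active resources = [3, 3], total = 6
  t=3: active resources = [3, 3], total = 6
  t=4: active resources = [3], total = 3
  t=5: active resources = [5, 3], total = 8
  t=6: active resources = [5], total = 5
  t=7: active resources = [5], total = 5
  t=8: active resources = [5, 3, 2], total = 10
  t=9: active resources = [3, 2], total = 5
  t=10: active resources = [3], total = 3
Peak resource demand = 10

10


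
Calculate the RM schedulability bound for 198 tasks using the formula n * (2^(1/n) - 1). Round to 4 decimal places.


Compute 2^(1/198) = 1.0035068781
Subtract 1: 1.0035068781 - 1 = 0.0035068781
Multiply by n: 198 * 0.0035068781 = 0.6943618638
Round to 4 dp: 0.6944

0.6944


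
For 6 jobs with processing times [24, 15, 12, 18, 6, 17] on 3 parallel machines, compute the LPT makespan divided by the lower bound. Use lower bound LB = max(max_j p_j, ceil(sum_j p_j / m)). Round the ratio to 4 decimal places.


LPT order: [24, 18, 17, 15, 12, 6]
Machine loads after assignment: [30, 30, 32]
LPT makespan = 32
Lower bound = max(max_job, ceil(total/3)) = max(24, 31) = 31
Ratio = 32 / 31 = 1.0323

1.0323


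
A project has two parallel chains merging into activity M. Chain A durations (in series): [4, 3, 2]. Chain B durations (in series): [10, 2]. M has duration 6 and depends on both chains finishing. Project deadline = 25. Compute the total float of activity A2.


Forward pass: ES(A2) = sum of predecessors on chain A = 4
EF = ES + duration = 4 + 3 = 7
Backward pass: LF(M) = deadline = 25; LS(M) = 25 - 6 = 19
LF(A2) = LS(M) - sum(successors on chain A) = 19 - 2 = 17
LS = LF - duration = 17 - 3 = 14
Total float = LS - ES = 14 - 4 = 10

10


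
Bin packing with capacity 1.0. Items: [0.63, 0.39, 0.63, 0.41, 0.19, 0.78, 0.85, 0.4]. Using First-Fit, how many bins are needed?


Place items sequentially using First-Fit:
  Item 0.63 -> new Bin 1
  Item 0.39 -> new Bin 2
  Item 0.63 -> new Bin 3
  Item 0.41 -> Bin 2 (now 0.8)
  Item 0.19 -> Bin 1 (now 0.82)
  Item 0.78 -> new Bin 4
  Item 0.85 -> new Bin 5
  Item 0.4 -> new Bin 6
Total bins used = 6

6


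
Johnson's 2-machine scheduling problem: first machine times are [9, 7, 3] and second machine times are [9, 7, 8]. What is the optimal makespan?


Apply Johnson's rule:
  Group 1 (a <= b): [(3, 3, 8), (2, 7, 7), (1, 9, 9)]
  Group 2 (a > b): []
Optimal job order: [3, 2, 1]
Schedule:
  Job 3: M1 done at 3, M2 done at 11
  Job 2: M1 done at 10, M2 done at 18
  Job 1: M1 done at 19, M2 done at 28
Makespan = 28

28


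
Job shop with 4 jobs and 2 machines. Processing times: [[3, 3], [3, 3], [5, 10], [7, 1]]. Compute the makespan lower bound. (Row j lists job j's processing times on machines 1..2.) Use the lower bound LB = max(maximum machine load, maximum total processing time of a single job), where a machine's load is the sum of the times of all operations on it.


Machine loads:
  Machine 1: 3 + 3 + 5 + 7 = 18
  Machine 2: 3 + 3 + 10 + 1 = 17
Max machine load = 18
Job totals:
  Job 1: 6
  Job 2: 6
  Job 3: 15
  Job 4: 8
Max job total = 15
Lower bound = max(18, 15) = 18

18


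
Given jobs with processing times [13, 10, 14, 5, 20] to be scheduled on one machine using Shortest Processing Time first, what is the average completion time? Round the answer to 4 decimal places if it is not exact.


Sort jobs by processing time (SPT order): [5, 10, 13, 14, 20]
Compute completion times sequentially:
  Job 1: processing = 5, completes at 5
  Job 2: processing = 10, completes at 15
  Job 3: processing = 13, completes at 28
  Job 4: processing = 14, completes at 42
  Job 5: processing = 20, completes at 62
Sum of completion times = 152
Average completion time = 152/5 = 30.4

30.4


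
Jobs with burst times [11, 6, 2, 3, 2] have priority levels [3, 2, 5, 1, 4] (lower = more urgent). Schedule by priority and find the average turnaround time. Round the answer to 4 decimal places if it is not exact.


Sort by priority (ascending = highest first):
Order: [(1, 3), (2, 6), (3, 11), (4, 2), (5, 2)]
Completion times:
  Priority 1, burst=3, C=3
  Priority 2, burst=6, C=9
  Priority 3, burst=11, C=20
  Priority 4, burst=2, C=22
  Priority 5, burst=2, C=24
Average turnaround = 78/5 = 15.6

15.6


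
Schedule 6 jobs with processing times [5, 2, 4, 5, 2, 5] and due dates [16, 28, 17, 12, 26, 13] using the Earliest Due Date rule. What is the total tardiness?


Sort by due date (EDD order): [(5, 12), (5, 13), (5, 16), (4, 17), (2, 26), (2, 28)]
Compute completion times and tardiness:
  Job 1: p=5, d=12, C=5, tardiness=max(0,5-12)=0
  Job 2: p=5, d=13, C=10, tardiness=max(0,10-13)=0
  Job 3: p=5, d=16, C=15, tardiness=max(0,15-16)=0
  Job 4: p=4, d=17, C=19, tardiness=max(0,19-17)=2
  Job 5: p=2, d=26, C=21, tardiness=max(0,21-26)=0
  Job 6: p=2, d=28, C=23, tardiness=max(0,23-28)=0
Total tardiness = 2

2


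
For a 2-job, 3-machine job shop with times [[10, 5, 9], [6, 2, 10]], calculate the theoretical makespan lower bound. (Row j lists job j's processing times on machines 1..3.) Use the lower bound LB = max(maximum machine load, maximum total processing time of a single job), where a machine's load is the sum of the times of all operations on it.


Machine loads:
  Machine 1: 10 + 6 = 16
  Machine 2: 5 + 2 = 7
  Machine 3: 9 + 10 = 19
Max machine load = 19
Job totals:
  Job 1: 24
  Job 2: 18
Max job total = 24
Lower bound = max(19, 24) = 24

24


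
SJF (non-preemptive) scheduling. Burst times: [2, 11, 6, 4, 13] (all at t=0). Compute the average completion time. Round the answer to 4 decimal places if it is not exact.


SJF order (ascending): [2, 4, 6, 11, 13]
Completion times:
  Job 1: burst=2, C=2
  Job 2: burst=4, C=6
  Job 3: burst=6, C=12
  Job 4: burst=11, C=23
  Job 5: burst=13, C=36
Average completion = 79/5 = 15.8

15.8


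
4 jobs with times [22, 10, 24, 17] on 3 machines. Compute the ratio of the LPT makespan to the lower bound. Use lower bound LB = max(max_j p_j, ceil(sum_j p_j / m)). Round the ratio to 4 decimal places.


LPT order: [24, 22, 17, 10]
Machine loads after assignment: [24, 22, 27]
LPT makespan = 27
Lower bound = max(max_job, ceil(total/3)) = max(24, 25) = 25
Ratio = 27 / 25 = 1.08

1.08


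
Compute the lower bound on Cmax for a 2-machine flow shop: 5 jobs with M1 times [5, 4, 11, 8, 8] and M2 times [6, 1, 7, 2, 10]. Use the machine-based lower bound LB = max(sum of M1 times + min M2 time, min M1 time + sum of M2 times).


LB1 = sum(M1 times) + min(M2 times) = 36 + 1 = 37
LB2 = min(M1 times) + sum(M2 times) = 4 + 26 = 30
Lower bound = max(LB1, LB2) = max(37, 30) = 37

37


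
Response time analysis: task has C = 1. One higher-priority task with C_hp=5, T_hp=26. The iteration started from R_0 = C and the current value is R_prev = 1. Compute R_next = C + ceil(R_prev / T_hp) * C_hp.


R_next = C + ceil(R_prev / T_hp) * C_hp
ceil(1 / 26) = ceil(0.0385) = 1
Interference = 1 * 5 = 5
R_next = 1 + 5 = 6

6


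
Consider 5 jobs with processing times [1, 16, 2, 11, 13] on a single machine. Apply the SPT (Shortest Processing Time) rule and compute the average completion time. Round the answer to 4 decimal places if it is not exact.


Sort jobs by processing time (SPT order): [1, 2, 11, 13, 16]
Compute completion times sequentially:
  Job 1: processing = 1, completes at 1
  Job 2: processing = 2, completes at 3
  Job 3: processing = 11, completes at 14
  Job 4: processing = 13, completes at 27
  Job 5: processing = 16, completes at 43
Sum of completion times = 88
Average completion time = 88/5 = 17.6

17.6


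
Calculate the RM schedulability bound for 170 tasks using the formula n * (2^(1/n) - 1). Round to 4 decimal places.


Compute 2^(1/170) = 1.0040856600
Subtract 1: 1.0040856600 - 1 = 0.0040856600
Multiply by n: 170 * 0.0040856600 = 0.6945622000
Round to 4 dp: 0.6946

0.6946


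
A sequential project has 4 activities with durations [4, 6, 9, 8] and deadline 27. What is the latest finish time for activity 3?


LF(activity 3) = deadline - sum of successor durations
Successors: activities 4 through 4 with durations [8]
Sum of successor durations = 8
LF = 27 - 8 = 19

19


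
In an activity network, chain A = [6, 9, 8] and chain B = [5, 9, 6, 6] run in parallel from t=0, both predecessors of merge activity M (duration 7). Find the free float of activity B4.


ES(B4) = sum of predecessors on chain B = 20
EF(B4) = ES + duration = 20 + 6 = 26
Successor of B4 is M. ES(M) = max(sum(A), sum(B)) = max(23, 26) = 26
Free float = ES(successor) - EF(current) = 26 - 26 = 0

0


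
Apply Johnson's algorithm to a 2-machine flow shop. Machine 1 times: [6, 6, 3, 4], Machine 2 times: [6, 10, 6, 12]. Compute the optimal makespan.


Apply Johnson's rule:
  Group 1 (a <= b): [(3, 3, 6), (4, 4, 12), (1, 6, 6), (2, 6, 10)]
  Group 2 (a > b): []
Optimal job order: [3, 4, 1, 2]
Schedule:
  Job 3: M1 done at 3, M2 done at 9
  Job 4: M1 done at 7, M2 done at 21
  Job 1: M1 done at 13, M2 done at 27
  Job 2: M1 done at 19, M2 done at 37
Makespan = 37

37


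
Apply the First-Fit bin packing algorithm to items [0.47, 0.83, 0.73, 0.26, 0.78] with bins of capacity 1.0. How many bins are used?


Place items sequentially using First-Fit:
  Item 0.47 -> new Bin 1
  Item 0.83 -> new Bin 2
  Item 0.73 -> new Bin 3
  Item 0.26 -> Bin 1 (now 0.73)
  Item 0.78 -> new Bin 4
Total bins used = 4

4


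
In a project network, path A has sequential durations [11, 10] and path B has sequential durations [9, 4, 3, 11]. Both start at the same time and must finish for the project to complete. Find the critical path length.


Path A total = 11 + 10 = 21
Path B total = 9 + 4 + 3 + 11 = 27
Critical path = longest path = max(21, 27) = 27

27


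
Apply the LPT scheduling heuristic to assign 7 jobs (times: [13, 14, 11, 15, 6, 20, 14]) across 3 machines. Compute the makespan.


Sort jobs in decreasing order (LPT): [20, 15, 14, 14, 13, 11, 6]
Assign each job to the least loaded machine:
  Machine 1: jobs [20, 11], load = 31
  Machine 2: jobs [15, 13, 6], load = 34
  Machine 3: jobs [14, 14], load = 28
Makespan = max load = 34

34


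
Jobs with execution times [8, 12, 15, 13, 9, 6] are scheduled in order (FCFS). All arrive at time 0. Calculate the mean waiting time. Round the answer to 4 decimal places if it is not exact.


FCFS order (as given): [8, 12, 15, 13, 9, 6]
Waiting times:
  Job 1: wait = 0
  Job 2: wait = 8
  Job 3: wait = 20
  Job 4: wait = 35
  Job 5: wait = 48
  Job 6: wait = 57
Sum of waiting times = 168
Average waiting time = 168/6 = 28.0

28.0


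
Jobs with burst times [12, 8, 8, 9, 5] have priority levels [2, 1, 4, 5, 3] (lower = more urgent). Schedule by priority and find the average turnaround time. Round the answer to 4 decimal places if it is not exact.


Sort by priority (ascending = highest first):
Order: [(1, 8), (2, 12), (3, 5), (4, 8), (5, 9)]
Completion times:
  Priority 1, burst=8, C=8
  Priority 2, burst=12, C=20
  Priority 3, burst=5, C=25
  Priority 4, burst=8, C=33
  Priority 5, burst=9, C=42
Average turnaround = 128/5 = 25.6

25.6
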